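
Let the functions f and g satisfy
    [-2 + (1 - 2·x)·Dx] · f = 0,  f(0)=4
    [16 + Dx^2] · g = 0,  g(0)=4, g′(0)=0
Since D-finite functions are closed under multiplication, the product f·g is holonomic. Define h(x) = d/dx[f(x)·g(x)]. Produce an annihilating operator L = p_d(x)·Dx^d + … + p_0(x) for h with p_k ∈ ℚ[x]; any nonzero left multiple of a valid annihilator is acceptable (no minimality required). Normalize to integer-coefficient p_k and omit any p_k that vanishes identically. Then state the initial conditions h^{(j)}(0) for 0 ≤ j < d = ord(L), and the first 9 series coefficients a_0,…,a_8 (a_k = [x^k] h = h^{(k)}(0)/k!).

f: a_k = 4, 8, 16, 32, 64, 128, 256, 512, 1024, …
g: a_k = 4, 0, -32, 0, 128/3, 0, -1024/45, 0, 2048/315, …
Product ⇒ symmetric product L₀, ord ≤ 2.
h₀' ⇒ L via d/dx closure of L₀.
L = (8 - 64·x + 64·x^2) + (-4 + 8·x)·Dx + (1 - 4·x + 4·x^2)·Dx^2  (order 2).
h: a_k = 32, -128, -384, -1024/3, -2560/3, -38912/15, -272384/45, -4292608/315, -1073152/35, …
ICs: h(0) = 32, h′(0) = -128.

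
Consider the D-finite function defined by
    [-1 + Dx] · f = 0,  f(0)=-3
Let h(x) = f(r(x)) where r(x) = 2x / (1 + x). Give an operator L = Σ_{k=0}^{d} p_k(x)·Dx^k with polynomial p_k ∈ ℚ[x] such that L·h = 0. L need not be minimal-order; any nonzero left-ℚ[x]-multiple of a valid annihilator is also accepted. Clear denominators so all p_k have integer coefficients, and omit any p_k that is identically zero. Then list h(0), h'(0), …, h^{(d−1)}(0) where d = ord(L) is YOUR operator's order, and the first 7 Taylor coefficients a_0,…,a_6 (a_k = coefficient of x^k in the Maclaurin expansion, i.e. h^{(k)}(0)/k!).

f: a_k = -3, -3, -3/2, -1/2, -1/8, -1/40, -1/240, …
L₀ from L_f via x↦r, Dx↦r'^{-1}Dx.
L = -2 + (1 + 2·x + x^2)·Dx  (order 1).
h: a_k = -3, -6, 0, 2, -2, 6/5, -4/15, …
ICs: h(0) = -3.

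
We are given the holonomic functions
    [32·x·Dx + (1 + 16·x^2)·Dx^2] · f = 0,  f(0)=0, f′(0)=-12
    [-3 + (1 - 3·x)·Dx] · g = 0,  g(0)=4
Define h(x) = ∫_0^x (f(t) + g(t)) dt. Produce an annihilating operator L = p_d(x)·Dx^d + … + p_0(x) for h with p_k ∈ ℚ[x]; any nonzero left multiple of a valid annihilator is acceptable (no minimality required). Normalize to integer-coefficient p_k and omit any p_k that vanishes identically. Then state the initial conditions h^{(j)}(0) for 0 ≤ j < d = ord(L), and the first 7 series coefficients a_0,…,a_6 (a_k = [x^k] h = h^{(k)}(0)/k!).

f: a_k = 0, -12, 0, 64, 0, -3072/5, 0, …
g: a_k = 4, 12, 36, 108, 324, 972, 2916, …
h₀=f+g: left-lcm gives L₀, ord ≤ 3.
∫: right-multiply L₀ by Dx.
L = (96 - 1152·x - 4608·x^2)·Dx^2 + (-43 + 96·x - 240·x^2 - 4608·x^3)·Dx^3 + (3 + 7·x + 112·x^3 - 768·x^4)·Dx^4  (order 4).
h: a_k = 0, 4, 0, 12, 43, 324/5, 298/5, …
ICs: h(0) = 0, h′(0) = 4, h′′(0) = 0, h′′′(0) = 72.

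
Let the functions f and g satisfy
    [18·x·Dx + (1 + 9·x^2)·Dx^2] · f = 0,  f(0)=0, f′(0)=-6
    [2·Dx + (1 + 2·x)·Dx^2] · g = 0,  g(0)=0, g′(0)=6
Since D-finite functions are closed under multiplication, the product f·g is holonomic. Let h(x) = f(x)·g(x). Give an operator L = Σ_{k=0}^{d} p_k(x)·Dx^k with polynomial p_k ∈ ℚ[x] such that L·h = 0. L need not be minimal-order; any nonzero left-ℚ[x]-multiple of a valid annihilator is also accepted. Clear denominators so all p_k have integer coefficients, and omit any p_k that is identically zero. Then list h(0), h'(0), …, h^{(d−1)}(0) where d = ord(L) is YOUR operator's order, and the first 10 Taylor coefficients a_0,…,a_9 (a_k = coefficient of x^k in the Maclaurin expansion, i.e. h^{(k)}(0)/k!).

f: a_k = 0, -6, 0, 18, 0, -486/5, 0, 4374/7, 0, -4374, …
g: a_k = 0, 6, -6, 8, -12, 96/5, -32, 384/7, -96, 512/3, …
f·g: L₀ = L_f ⊗_s L_g, ord ≤ 2·2.
L = (792 + 3024·x + 22680·x^2 + 102384·x^3 + 174960·x^4 + 151632·x^5 + 104976·x^7)·Dx + (332 + 4752·x + 28908·x^2 + 127008·x^3 + 351216·x^4 + 542376·x^5 + 408240·x^6 + 157464·x^7 + 367416·x^8)·Dx^2 + (44 + 916·x + 6696·x^2 + 27252·x^3 + 85860·x^4 + 193428·x^5 + 279936·x^6 + 224532·x^7 + 157464·x^8 + 209952·x^9)·Dx^3 + (10 + 76·x + 418·x^2 + 1728·x^3 + 5391·x^4 + 12960·x^5 + 24948·x^6 + 34992·x^7 + 29889·x^8 + 26244·x^9 + 26244·x^10)·Dx^4  (order 4).
h: a_k = 0, 0, -36, 36, 60, -36, -2772/5, 2796/5, 2988, -90396/35, …
ICs: h(0) = 0, h′(0) = 0, h′′(0) = -72, h′′′(0) = 216.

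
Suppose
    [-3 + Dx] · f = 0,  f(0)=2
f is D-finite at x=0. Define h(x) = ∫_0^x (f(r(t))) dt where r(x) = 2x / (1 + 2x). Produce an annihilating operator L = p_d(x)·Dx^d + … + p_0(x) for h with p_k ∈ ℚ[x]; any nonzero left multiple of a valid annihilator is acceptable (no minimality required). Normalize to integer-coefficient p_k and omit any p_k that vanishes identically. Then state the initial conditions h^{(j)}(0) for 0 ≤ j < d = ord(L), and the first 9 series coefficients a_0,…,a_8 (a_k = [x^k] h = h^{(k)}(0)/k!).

f: a_k = 2, 6, 9, 9, 27/4, 81/20, 81/40, 243/280, 729/2240, …
f∘r: x↦r, Dx↦Dx/r' in L_f ⇒ L₀.
h=∫h₀ ⇒ L = L₀·Dx.
L = -6·Dx + (1 + 4·x + 4·x^2)·Dx^2  (order 2).
h: a_k = 0, 2, 6, 4, -6, 12/5, 28/5, -552/35, 822/35, …
ICs: h(0) = 0, h′(0) = 2.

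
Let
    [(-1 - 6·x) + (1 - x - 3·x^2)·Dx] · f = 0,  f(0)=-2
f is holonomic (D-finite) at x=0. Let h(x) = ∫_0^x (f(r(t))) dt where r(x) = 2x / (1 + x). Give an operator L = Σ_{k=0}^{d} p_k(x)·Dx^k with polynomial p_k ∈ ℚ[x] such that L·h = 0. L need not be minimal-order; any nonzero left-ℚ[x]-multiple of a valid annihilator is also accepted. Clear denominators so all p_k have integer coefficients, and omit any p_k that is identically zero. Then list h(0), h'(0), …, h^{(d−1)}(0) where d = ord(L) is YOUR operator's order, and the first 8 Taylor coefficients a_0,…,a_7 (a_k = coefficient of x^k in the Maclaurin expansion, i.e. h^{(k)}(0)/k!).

f: a_k = -2, -2, -8, -14, -38, -80, -194, -434, …
f∘r: x↦r, Dx↦Dx/r' in L_f ⇒ L₀.
h=∫₀ˣh₀: take L = L₀·Dx.
L = (2 + 26·x)·Dx + (-1 - x + 13·x^2 + 13·x^3)·Dx^2  (order 2).
h: a_k = 0, -2, -2, -28/3, -13, -364/5, -338/3, -676, …
ICs: h(0) = 0, h′(0) = -2.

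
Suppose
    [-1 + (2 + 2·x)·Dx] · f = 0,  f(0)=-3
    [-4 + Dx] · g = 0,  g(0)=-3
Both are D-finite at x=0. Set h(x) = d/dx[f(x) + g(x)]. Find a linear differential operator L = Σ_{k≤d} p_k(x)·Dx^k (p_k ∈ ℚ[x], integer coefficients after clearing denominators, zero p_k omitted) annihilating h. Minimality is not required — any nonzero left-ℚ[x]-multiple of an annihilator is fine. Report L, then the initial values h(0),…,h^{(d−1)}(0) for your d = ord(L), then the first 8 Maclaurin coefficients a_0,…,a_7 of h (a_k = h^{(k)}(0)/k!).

f: a_k = -3, -3/2, 3/8, -3/16, 15/128, -21/256, 63/1024, -99/2048, …
g: a_k = -3, -12, -24, -32, -32, -128/5, -256/15, -1024/105, …
Weyl lclm of L_f,L_g ⇒ L₀ (ord ≤ 2).
h=h₀': d/dx-closure on L₀ ⇒ L.
L = (-44 - 32·x) + (-61 - 128·x - 64·x^2)·Dx + (18 + 34·x + 16·x^2)·Dx^2  (order 2).
h: a_k = -27/2, -189/4, -1545/16, -4081/32, -32873/256, -261199/2560, -2107547/30720, -16642081/430080, …
ICs: h(0) = -27/2, h′(0) = -189/4.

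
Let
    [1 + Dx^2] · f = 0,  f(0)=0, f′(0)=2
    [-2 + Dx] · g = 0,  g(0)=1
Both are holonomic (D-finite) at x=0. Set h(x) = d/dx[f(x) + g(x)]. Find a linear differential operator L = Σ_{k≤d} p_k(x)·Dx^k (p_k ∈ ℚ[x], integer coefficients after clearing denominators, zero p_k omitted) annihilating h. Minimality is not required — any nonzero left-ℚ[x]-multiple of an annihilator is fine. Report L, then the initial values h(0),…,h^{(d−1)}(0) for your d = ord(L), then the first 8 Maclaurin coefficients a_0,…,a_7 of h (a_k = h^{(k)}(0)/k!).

L = 2 - Dx + 2·Dx^2 - Dx^3  (order 3).
h: a_k = 4, 4, 3, 8/3, 17/12, 8/15, 7/40, 16/315, …
ICs: h(0) = 4, h′(0) = 4, h′′(0) = 6.

f: a_k = 0, 2, 0, -1/3, 0, 1/60, 0, -1/2520, …
g: a_k = 1, 2, 2, 4/3, 2/3, 4/15, 4/45, 8/315, …
Weyl lclm of L_f,L_g ⇒ L₀ (ord ≤ 3).
h₀' ⇒ L via d/dx closure of L₀.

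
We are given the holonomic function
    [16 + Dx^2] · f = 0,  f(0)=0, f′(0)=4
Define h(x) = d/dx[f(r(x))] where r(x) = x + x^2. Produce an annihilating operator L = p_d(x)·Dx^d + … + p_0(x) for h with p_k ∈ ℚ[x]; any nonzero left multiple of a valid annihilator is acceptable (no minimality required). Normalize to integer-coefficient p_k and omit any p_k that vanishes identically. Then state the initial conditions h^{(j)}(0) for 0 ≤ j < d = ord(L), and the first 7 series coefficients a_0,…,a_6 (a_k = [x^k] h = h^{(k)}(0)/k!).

f: a_k = 0, 4, 0, -32/3, 0, 128/15, 0, …
Change of var in L_f (x↦r) gives L₀.
Derive L from L₀ (diff closure).
L = (28 + 128·x + 384·x^2 + 512·x^3 + 256·x^4) + (-6 - 12·x)·Dx + (1 + 4·x + 4·x^2)·Dx^2  (order 2).
h: a_k = 4, 8, -32, -128, -352/3, 192, 25856/45, …
ICs: h(0) = 4, h′(0) = 8.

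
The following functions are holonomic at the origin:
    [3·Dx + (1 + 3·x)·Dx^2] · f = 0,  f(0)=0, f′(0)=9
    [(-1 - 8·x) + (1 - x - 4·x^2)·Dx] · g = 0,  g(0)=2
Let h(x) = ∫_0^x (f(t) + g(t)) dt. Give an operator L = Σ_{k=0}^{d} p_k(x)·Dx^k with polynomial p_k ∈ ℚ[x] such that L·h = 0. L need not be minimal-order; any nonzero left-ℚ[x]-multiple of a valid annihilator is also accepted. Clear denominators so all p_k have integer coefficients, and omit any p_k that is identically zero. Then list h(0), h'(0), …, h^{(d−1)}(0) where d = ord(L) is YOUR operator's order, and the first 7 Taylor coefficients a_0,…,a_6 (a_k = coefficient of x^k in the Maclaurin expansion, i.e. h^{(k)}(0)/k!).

L = (-342 - 2178·x - 6624·x^2 - 6336·x^3 - 6912·x^4)·Dx^2 + (-36 - 696·x - 4356·x^2 - 10176·x^3 - 12960·x^4 - 11520·x^5)·Dx^3 + (13 + 101·x + 191·x^2 - 225·x^3 - 1440·x^4 - 2928·x^5 - 2304·x^6)·Dx^4  (order 4).
h: a_k = 0, 2, 11/2, -7/6, 45/4, -11/20, 1379/30, …
ICs: h(0) = 0, h′(0) = 2, h′′(0) = 11, h′′′(0) = -7.

f: a_k = 0, 9, -27/2, 27, -243/4, 729/5, -729/2, …
g: a_k = 2, 2, 10, 18, 58, 130, 362, …
f+g: L₀ = lclm(L_f,L_g), ord ≤ 2+1.
Integrate: L := L₀·Dx.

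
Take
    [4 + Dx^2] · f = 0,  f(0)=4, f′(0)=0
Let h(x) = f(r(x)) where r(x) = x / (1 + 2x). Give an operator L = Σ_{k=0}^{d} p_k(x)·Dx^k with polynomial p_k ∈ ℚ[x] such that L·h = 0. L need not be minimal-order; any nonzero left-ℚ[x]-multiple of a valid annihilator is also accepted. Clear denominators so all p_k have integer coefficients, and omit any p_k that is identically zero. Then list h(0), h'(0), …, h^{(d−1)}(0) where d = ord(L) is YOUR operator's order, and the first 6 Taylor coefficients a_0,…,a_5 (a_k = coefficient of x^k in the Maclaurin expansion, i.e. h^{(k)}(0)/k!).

f: a_k = 4, 0, -8, 0, 8/3, 0, …
Change of var in L_f (x↦r) gives L₀.
L = 4 + (4 + 24·x + 48·x^2 + 32·x^3)·Dx + (1 + 8·x + 24·x^2 + 32·x^3 + 16·x^4)·Dx^2  (order 2).
h: a_k = 4, 0, -8, 32, -280/3, 704/3, …
ICs: h(0) = 4, h′(0) = 0.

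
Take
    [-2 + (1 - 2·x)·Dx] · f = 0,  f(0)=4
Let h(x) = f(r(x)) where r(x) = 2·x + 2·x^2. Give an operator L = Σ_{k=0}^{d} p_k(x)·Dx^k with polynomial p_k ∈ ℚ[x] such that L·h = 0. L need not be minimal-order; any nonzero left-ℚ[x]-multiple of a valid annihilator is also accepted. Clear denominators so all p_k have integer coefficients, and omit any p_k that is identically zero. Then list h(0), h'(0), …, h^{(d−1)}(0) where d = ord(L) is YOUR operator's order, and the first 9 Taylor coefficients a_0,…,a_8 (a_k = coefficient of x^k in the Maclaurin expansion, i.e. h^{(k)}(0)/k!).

L = (4 + 8·x) + (-1 + 4·x + 4·x^2)·Dx  (order 1).
h: a_k = 4, 16, 80, 384, 1856, 8960, 43264, 208896, 1008640, …
ICs: h(0) = 4.

f: a_k = 4, 8, 16, 32, 64, 128, 256, 512, 1024, …
Substitute x→r, Dx→(1/r')Dx; clear ⇒ L₀.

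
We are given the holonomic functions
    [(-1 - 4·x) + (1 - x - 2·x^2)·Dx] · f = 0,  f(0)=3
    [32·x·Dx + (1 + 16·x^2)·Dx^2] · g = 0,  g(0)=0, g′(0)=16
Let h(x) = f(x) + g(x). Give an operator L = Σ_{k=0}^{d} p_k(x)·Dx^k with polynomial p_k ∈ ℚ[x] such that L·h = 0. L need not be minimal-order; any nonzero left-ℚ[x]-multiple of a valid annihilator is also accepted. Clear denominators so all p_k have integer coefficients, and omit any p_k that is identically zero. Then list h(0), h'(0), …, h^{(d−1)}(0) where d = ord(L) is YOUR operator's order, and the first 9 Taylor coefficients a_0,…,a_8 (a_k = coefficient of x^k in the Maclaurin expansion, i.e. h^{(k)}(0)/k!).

L = (-96 + 384·x + 6912·x^2 + 15360·x^3 + 40704·x^4 + 12288·x^6)·Dx + (31 + 104·x - 392·x^2 + 736·x^3 + 14912·x^4 + 27904·x^5 + 3072·x^6 + 12288·x^7)·Dx^2 + (-3 - 19·x - 128·x^2 - 152·x^3 - 1128·x^4 + 2496·x^5 + 2560·x^6 + 1024·x^7 + 2048·x^8)·Dx^3  (order 3).
h: a_k = 3, 19, 9, -211/3, 33, 4411/5, 129, -63751/7, 513, …
ICs: h(0) = 3, h′(0) = 19, h′′(0) = 18.

f: a_k = 3, 3, 9, 15, 33, 63, 129, 255, 513, …
g: a_k = 0, 16, 0, -256/3, 0, 4096/5, 0, -65536/7, 0, …
h₀=f+g: left-lcm gives L₀, ord ≤ 3.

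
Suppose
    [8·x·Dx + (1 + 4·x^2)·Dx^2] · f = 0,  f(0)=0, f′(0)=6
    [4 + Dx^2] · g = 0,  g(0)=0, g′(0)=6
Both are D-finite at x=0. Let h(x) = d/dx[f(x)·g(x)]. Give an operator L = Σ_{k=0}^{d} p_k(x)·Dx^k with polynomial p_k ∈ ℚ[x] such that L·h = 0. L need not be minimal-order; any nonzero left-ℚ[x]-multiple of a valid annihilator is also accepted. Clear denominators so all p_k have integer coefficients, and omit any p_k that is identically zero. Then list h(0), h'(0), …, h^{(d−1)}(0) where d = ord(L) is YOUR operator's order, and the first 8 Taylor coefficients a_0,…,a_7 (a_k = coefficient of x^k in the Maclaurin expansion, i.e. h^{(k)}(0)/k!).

f: a_k = 0, 6, 0, -8, 0, 96/5, 0, -384/7, …
g: a_k = 0, 6, 0, -4, 0, 4/5, 0, -8/105, …
h₀=f·g: eliminate ⇒ L₀, order ≤ 2·2.
h=h₀': d/dx-closure on L₀ ⇒ L.
L = (880 + 9408·x^2 + 59008·x^4 + 49152·x^6 + 24576·x^8 + 16384·x^10 + 32768·x^12) + (544·x + 9088·x^3 + 35840·x^5 + 40960·x^7 + 40960·x^9 + 32768·x^11)·Dx + (240 + 2720·x^2 + 17088·x^4 + 18944·x^6 + 16384·x^8 + 16384·x^10 + 16384·x^12)·Dx^2 + (136·x + 2272·x^3 + 8960·x^5 + 10240·x^7 + 10240·x^9 + 8192·x^11)·Dx^3 + (5 + 92·x^2 + 584·x^4 + 1664·x^6 + 2560·x^8 + 3072·x^10 + 2048·x^12)·Dx^4  (order 4).
h: a_k = 0, 72, 0, -288, 0, 912, 0, -16512/5, …
ICs: h(0) = 0, h′(0) = 72, h′′(0) = 0, h′′′(0) = -1728.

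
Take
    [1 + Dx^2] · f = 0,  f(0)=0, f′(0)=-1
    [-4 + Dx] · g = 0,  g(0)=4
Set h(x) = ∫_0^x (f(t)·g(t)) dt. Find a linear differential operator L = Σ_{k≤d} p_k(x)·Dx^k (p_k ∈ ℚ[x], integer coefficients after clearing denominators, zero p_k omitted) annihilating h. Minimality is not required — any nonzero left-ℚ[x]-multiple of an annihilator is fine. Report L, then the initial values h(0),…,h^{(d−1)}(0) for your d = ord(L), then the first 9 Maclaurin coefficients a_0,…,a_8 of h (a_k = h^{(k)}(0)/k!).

f: a_k = 0, -1, 0, 1/6, 0, -1/120, 0, 1/5040, 0, …
g: a_k = 4, 16, 32, 128/3, 128/3, 512/15, 1024/45, 4096/315, 2048/315, …
f·g: L₀ = L_f ⊗_s L_g, ord ≤ 2·1.
h=∫h₀ ⇒ L = L₀·Dx.
L = 17·Dx - 8·Dx^2 + Dx^3  (order 3).
h: a_k = 0, 0, -2, -16/3, -47/6, -8, -1121/180, -1222/315, -20047/10080, …
ICs: h(0) = 0, h′(0) = 0, h′′(0) = -4.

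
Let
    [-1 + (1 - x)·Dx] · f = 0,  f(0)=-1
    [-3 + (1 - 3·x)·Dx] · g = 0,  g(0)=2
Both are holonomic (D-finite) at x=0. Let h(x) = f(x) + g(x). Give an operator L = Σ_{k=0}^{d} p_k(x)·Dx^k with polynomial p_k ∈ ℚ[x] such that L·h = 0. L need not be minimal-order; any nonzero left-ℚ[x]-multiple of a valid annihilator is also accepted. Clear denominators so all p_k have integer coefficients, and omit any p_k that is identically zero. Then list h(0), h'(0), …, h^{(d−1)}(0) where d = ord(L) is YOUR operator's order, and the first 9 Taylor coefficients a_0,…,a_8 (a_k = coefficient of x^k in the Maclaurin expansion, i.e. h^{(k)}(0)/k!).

f: a_k = -1, -1, -1, -1, -1, -1, -1, -1, -1, …
g: a_k = 2, 6, 18, 54, 162, 486, 1458, 4374, 13122, …
Weyl lclm of L_f,L_g ⇒ L₀ (ord ≤ 2).
L = -6 + (8 - 12·x)·Dx + (-1 + 4·x - 3·x^2)·Dx^2  (order 2).
h: a_k = 1, 5, 17, 53, 161, 485, 1457, 4373, 13121, …
ICs: h(0) = 1, h′(0) = 5.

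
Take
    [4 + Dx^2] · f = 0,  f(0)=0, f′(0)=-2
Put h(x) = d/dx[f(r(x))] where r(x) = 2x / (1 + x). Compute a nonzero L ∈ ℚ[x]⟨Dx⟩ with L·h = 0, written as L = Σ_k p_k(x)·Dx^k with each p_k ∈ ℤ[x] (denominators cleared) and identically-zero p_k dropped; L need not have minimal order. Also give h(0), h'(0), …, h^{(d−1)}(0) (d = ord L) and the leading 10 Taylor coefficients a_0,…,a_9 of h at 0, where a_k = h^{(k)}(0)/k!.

f: a_k = 0, -2, 0, 4/3, 0, -4/15, 0, 8/315, 0, -4/2835, …
Change of var in L_f (x↦r) gives L₀.
h=h₀': d/dx-closure on L₀ ⇒ L.
L = (22 + 12·x + 6·x^2) + (6 + 18·x + 18·x^2 + 6·x^3)·Dx + (1 + 4·x + 6·x^2 + 4·x^3 + x^4)·Dx^2  (order 2).
h: a_k = -4, 8, 20, -112, 772/3, -360, 9844/45, 20128/45, -120412/63, 270040/63, …
ICs: h(0) = -4, h′(0) = 8.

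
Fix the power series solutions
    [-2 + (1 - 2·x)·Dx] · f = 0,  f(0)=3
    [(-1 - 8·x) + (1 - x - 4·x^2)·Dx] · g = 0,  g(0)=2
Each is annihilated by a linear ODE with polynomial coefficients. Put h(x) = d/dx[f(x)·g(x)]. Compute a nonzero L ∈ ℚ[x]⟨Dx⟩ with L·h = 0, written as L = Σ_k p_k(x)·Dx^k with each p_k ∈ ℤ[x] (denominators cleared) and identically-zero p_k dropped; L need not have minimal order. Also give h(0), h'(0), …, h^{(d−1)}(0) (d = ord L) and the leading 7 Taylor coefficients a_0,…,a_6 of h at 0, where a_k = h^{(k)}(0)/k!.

f: a_k = 3, 6, 12, 24, 48, 96, 192, …
g: a_k = 2, 2, 10, 18, 58, 130, 362, …
f·g: L₀ = L_f ⊗_s L_g, ord ≤ 1·1.
Differentiate: ansatz ord ≤ ord L₀ ⇒ L.
L = (22 - 12·x - 120·x^2 - 256·x^3 + 768·x^4) + (-3 + 5·x + 42·x^2 - 88·x^3 - 80·x^4 + 192·x^5)·Dx  (order 1).
h: a_k = 18, 132, 558, 2184, 7410, 24300, 75222, …
ICs: h(0) = 18.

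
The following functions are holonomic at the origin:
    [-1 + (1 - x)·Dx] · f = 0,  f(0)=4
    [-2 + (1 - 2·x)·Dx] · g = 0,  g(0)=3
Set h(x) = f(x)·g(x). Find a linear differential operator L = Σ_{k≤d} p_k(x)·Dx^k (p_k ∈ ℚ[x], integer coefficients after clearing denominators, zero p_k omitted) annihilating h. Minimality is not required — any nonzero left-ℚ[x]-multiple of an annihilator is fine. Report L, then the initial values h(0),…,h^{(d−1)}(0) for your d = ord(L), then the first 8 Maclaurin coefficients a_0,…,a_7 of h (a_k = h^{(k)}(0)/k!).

f: a_k = 4, 4, 4, 4, 4, 4, 4, 4, …
g: a_k = 3, 6, 12, 24, 48, 96, 192, 384, …
Product ⇒ symmetric product L₀, ord ≤ 1.
L = (-3 + 4·x) + (1 - 3·x + 2·x^2)·Dx  (order 1).
h: a_k = 12, 36, 84, 180, 372, 756, 1524, 3060, …
ICs: h(0) = 12.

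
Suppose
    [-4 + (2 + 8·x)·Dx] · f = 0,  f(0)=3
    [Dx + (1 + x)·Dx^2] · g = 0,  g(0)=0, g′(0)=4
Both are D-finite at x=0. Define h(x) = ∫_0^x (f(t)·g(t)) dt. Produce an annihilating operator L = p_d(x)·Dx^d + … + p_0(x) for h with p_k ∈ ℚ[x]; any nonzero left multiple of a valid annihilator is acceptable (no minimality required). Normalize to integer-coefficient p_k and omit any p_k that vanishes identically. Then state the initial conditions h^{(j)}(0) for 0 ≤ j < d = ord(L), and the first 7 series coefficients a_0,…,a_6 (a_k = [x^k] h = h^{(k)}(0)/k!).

f: a_k = 3, 6, -6, 12, -30, 84, -252, …
g: a_k = 0, 4, -2, 4/3, -1, 4/5, -2/3, …
Product ⇒ symmetric product L₀, ord ≤ 2.
Integrate: L := L₀·Dx.
L = (10 + 4·x)·Dx + (-3 - 12·x)·Dx^2 + (1 + 9·x + 24·x^2 + 16·x^3)·Dx^3  (order 3).
h: a_k = 0, 0, 6, 6, -8, 13, -389/15, …
ICs: h(0) = 0, h′(0) = 0, h′′(0) = 12.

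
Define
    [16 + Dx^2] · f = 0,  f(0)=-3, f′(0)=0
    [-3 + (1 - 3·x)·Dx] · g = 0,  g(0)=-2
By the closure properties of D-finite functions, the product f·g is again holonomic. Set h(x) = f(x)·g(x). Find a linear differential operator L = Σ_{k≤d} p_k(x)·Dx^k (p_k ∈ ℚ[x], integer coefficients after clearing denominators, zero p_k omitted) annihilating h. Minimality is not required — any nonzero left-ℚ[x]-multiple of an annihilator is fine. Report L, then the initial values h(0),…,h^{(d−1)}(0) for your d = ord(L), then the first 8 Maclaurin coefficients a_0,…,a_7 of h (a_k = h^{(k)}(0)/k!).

f: a_k = -3, 0, 24, 0, -32, 0, 256/15, 0, …
g: a_k = -2, -6, -18, -54, -162, -486, -1458, -4374, …
Sym-product of L_f,L_g gives L₀ (≤ ord 2).
L = (-16 + 48·x) + 6·Dx + (-1 + 3·x)·Dx^2  (order 2).
h: a_k = 6, 18, 6, 18, 118, 354, 15418/15, 15418/5, …
ICs: h(0) = 6, h′(0) = 18.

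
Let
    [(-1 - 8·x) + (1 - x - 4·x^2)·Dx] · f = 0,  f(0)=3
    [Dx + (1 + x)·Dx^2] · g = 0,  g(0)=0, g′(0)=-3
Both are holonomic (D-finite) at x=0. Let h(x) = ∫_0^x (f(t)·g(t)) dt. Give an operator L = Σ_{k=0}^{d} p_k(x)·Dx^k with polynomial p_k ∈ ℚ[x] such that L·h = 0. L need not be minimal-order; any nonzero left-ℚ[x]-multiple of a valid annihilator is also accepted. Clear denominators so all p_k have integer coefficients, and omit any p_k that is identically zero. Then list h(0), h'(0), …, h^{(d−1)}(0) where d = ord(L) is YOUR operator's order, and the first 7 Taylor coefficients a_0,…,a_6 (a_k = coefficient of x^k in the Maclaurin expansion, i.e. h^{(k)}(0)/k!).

L = (9 + 16·x)·Dx + (1 + 19·x + 20·x^2)·Dx^2 + (-1 + 5·x^2 + 4·x^3)·Dx^3  (order 3).
h: a_k = 0, 0, -9/2, -3/2, -87/8, -237/20, -1567/40, …
ICs: h(0) = 0, h′(0) = 0, h′′(0) = -9.

f: a_k = 3, 3, 15, 27, 87, 195, 543, …
g: a_k = 0, -3, 3/2, -1, 3/4, -3/5, 1/2, …
Sym-product of L_f,L_g gives L₀ (≤ ord 2).
Integrate: L := L₀·Dx.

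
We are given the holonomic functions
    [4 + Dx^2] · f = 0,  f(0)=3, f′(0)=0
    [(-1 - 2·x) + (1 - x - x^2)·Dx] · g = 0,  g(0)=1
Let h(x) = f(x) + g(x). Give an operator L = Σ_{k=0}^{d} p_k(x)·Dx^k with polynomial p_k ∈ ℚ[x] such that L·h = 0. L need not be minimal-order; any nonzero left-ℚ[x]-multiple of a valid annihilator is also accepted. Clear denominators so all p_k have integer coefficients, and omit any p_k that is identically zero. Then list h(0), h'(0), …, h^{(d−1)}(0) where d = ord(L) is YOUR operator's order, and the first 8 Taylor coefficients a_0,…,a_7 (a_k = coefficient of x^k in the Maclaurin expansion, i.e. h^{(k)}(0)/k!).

L = (-44 - 96·x - 32·x^2 - 48·x^3 - 40·x^4 - 16·x^5) + (16 - 20·x - 8·x^2 + 16·x^3 - 12·x^4 - 24·x^5 - 8·x^6)·Dx + (-11 - 24·x - 8·x^2 - 12·x^3 - 10·x^4 - 4·x^5)·Dx^2 + (4 - 5·x - 2·x^2 + 4·x^3 - 3·x^4 - 6·x^5 - 2·x^6)·Dx^3  (order 3).
h: a_k = 4, 1, -4, 3, 7, 8, 191/15, 21, …
ICs: h(0) = 4, h′(0) = 1, h′′(0) = -8.

f: a_k = 3, 0, -6, 0, 2, 0, -4/15, 0, …
g: a_k = 1, 1, 2, 3, 5, 8, 13, 21, …
h₀=f+g: left-lcm gives L₀, ord ≤ 3.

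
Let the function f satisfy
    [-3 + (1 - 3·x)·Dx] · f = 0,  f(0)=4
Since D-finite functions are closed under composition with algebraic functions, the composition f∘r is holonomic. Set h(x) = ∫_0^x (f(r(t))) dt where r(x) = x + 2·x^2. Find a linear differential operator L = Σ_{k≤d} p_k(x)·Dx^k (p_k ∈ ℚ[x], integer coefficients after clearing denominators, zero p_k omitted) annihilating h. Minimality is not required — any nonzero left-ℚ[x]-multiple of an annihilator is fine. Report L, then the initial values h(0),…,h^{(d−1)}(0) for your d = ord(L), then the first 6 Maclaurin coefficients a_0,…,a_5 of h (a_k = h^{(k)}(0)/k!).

L = (3 + 12·x)·Dx + (-1 + 3·x + 6·x^2)·Dx^2  (order 2).
h: a_k = 0, 4, 6, 20, 63, 1116/5, …
ICs: h(0) = 0, h′(0) = 4.

f: a_k = 4, 12, 36, 108, 324, 972, …
h₀=f(r): pull back L_f along r ⇒ L₀.
∫: right-multiply L₀ by Dx.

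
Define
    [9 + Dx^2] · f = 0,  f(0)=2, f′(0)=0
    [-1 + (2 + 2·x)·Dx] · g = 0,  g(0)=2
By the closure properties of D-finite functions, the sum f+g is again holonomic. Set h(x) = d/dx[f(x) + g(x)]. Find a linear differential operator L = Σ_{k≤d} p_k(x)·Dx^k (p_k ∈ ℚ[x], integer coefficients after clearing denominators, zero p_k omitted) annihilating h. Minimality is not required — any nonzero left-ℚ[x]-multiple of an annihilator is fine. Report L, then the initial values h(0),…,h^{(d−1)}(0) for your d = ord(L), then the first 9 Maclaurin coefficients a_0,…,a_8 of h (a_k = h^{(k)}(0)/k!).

f: a_k = 2, 0, -9, 0, 27/4, 0, -81/40, 0, 729/2240, …
g: a_k = 2, 1, -1/4, 1/8, -5/64, 7/128, -21/512, 33/1024, -429/16384, …
f+g: L₀ = lclm(L_f,L_g), ord ≤ 2+1.
h=h₀': d/dx-closure on L₀ ⇒ L.
L = (-153 - 216·x - 108·x^2) + (-234 - 666·x - 648·x^2 - 216·x^3)·Dx + (-17 - 24·x - 12·x^2)·Dx^2 + (-26 - 74·x - 72·x^2 - 24·x^3)·Dx^3  (order 3).
h: a_k = 1, -37/2, 3/8, 427/16, 35/128, -15867/1280, 231/1024, 171609/71680, 6435/32768, …
ICs: h(0) = 1, h′(0) = -37/2, h′′(0) = 3/4.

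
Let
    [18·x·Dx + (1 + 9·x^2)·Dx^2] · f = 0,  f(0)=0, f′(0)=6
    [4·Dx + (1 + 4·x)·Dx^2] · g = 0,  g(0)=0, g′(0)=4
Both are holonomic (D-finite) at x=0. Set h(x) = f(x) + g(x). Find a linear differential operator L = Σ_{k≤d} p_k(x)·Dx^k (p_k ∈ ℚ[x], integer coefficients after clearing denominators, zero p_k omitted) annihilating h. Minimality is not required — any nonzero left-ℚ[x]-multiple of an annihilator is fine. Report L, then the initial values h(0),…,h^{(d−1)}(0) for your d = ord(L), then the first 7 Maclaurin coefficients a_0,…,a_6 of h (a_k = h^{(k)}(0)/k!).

L = (-36 - 432·x + 972·x^2 + 1296·x^3)·Dx + (-25 - 72·x - 189·x^2 + 1944·x^3 + 2592·x^4)·Dx^2 + (-2 + x + 36·x^2 + 81·x^3 + 486·x^4 + 648·x^5)·Dx^3  (order 3).
h: a_k = 0, 10, -8, 10/3, -64, 302, -2048/3, …
ICs: h(0) = 0, h′(0) = 10, h′′(0) = -16.

f: a_k = 0, 6, 0, -18, 0, 486/5, 0, …
g: a_k = 0, 4, -8, 64/3, -64, 1024/5, -2048/3, …
Sum ⇒ L₀ = lclm(L_f,L_g) in ℚ(x)⟨Dx⟩.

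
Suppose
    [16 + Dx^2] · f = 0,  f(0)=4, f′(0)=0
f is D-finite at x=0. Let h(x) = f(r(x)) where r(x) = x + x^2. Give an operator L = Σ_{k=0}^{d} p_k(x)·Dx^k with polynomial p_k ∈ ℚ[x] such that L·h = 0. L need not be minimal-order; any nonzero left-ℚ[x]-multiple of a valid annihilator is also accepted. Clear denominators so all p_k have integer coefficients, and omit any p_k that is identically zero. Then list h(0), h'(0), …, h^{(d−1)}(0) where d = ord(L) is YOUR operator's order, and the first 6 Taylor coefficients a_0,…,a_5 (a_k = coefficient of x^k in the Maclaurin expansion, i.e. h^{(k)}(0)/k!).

f: a_k = 4, 0, -32, 0, 128/3, 0, …
h₀=f(r): pull back L_f along r ⇒ L₀.
L = (16 + 96·x + 192·x^2 + 128·x^3) - 2·Dx + (1 + 2·x)·Dx^2  (order 2).
h: a_k = 4, 0, -32, -64, 32/3, 512/3, …
ICs: h(0) = 4, h′(0) = 0.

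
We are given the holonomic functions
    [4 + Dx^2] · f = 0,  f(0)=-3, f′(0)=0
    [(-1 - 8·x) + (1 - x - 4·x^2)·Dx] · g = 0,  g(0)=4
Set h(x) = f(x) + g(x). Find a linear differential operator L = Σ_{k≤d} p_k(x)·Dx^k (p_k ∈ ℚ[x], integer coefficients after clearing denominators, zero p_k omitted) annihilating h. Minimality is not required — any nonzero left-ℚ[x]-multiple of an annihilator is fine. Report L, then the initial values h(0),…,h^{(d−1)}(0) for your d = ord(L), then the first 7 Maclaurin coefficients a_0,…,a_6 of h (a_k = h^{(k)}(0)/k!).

L = (-116 - 1008·x - 968·x^2 - 2688·x^3 - 640·x^4 - 1024·x^5) + (28 + 4·x - 8·x^2 - 200·x^3 - 480·x^4 - 384·x^5 - 512·x^6)·Dx + (-29 - 252·x - 242·x^2 - 672·x^3 - 160·x^4 - 256·x^5)·Dx^2 + (7 + x - 2·x^2 - 50·x^3 - 120·x^4 - 96·x^5 - 128·x^6)·Dx^3  (order 3).
h: a_k = 1, 4, 26, 36, 114, 260, 10864/15, …
ICs: h(0) = 1, h′(0) = 4, h′′(0) = 52.

f: a_k = -3, 0, 6, 0, -2, 0, 4/15, …
g: a_k = 4, 4, 20, 36, 116, 260, 724, …
Sum ⇒ L₀ = lclm(L_f,L_g) in ℚ(x)⟨Dx⟩.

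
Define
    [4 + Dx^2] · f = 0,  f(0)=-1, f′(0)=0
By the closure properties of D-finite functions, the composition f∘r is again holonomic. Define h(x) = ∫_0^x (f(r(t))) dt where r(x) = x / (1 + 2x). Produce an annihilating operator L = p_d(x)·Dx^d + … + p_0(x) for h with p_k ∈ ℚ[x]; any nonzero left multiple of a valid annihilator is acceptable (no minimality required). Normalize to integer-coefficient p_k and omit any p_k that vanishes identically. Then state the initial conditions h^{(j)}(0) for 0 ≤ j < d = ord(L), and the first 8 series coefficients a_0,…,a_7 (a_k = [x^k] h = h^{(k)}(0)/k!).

L = 4·Dx + (4 + 24·x + 48·x^2 + 32·x^3)·Dx^2 + (1 + 8·x + 24·x^2 + 32·x^3 + 16·x^4)·Dx^3  (order 3).
h: a_k = 0, -1, 0, 2/3, -2, 14/3, -88/9, 6004/315, …
ICs: h(0) = 0, h′(0) = -1, h′′(0) = 0.

f: a_k = -1, 0, 2, 0, -2/3, 0, 4/45, 0, …
L₀ from L_f via x↦r, Dx↦r'^{-1}Dx.
h=∫h₀ ⇒ L = L₀·Dx.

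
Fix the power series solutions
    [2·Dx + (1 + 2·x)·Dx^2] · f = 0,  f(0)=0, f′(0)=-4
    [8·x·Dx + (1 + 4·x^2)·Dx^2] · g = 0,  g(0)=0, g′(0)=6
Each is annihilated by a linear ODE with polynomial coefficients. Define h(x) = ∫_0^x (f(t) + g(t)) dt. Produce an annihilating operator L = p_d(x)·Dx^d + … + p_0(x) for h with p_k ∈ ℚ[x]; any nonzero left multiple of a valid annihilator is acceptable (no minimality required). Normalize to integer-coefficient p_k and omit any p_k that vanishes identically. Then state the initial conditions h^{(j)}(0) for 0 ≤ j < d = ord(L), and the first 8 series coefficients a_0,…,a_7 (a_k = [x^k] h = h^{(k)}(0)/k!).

L = (-8 - 48·x + 96·x^2 + 64·x^3)·Dx^2 + (-8 - 16·x + 192·x^3 + 128·x^4)·Dx^3 + (-1 + 2·x + 8·x^2 + 16·x^3 + 48·x^4 + 32·x^5)·Dx^4  (order 4).
h: a_k = 0, 0, 1, 4/3, -10/3, 8/5, 16/15, 64/21, …
ICs: h(0) = 0, h′(0) = 0, h′′(0) = 2, h′′′(0) = 8.

f: a_k = 0, -4, 4, -16/3, 8, -64/5, 64/3, -256/7, …
g: a_k = 0, 6, 0, -8, 0, 96/5, 0, -384/7, …
Sum ⇒ L₀ = lclm(L_f,L_g) in ℚ(x)⟨Dx⟩.
h=∫h₀ ⇒ L = L₀·Dx.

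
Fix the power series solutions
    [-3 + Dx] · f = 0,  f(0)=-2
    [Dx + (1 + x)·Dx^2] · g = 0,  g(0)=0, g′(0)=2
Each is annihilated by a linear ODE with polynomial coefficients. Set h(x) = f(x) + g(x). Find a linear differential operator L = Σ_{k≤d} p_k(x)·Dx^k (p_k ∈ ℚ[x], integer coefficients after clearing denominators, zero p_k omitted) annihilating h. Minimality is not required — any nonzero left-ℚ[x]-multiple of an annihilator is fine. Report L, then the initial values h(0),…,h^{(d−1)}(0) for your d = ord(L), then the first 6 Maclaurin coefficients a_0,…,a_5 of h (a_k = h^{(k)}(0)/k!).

f: a_k = -2, -6, -9, -9, -27/4, -81/20, …
g: a_k = 0, 2, -1, 2/3, -1/2, 2/5, …
f+g: L₀ = lclm(L_f,L_g), ord ≤ 1+2.
L = (-15 - 9·x)·Dx + (-7 - 18·x - 9·x^2)·Dx^2 + (4 + 7·x + 3·x^2)·Dx^3  (order 3).
h: a_k = -2, -4, -10, -25/3, -29/4, -73/20, …
ICs: h(0) = -2, h′(0) = -4, h′′(0) = -20.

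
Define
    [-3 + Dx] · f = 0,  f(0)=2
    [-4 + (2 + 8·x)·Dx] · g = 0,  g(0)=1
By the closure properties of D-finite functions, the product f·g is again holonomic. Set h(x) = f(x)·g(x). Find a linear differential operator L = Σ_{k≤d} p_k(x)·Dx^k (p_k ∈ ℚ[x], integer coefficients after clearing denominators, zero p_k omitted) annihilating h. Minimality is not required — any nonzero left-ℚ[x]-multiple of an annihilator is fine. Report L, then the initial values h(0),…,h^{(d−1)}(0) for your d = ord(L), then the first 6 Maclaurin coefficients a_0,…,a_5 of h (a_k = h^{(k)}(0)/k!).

f: a_k = 2, 6, 9, 9, 27/4, 81/20, …
g: a_k = 1, 2, -2, 4, -10, 28, …
Sym-product of L_f,L_g gives L₀ (≤ ord 1).
L = (-5 - 12·x) + (1 + 4·x)·Dx  (order 1).
h: a_k = 2, 10, 17, 23, 43/4, 631/20, …
ICs: h(0) = 2.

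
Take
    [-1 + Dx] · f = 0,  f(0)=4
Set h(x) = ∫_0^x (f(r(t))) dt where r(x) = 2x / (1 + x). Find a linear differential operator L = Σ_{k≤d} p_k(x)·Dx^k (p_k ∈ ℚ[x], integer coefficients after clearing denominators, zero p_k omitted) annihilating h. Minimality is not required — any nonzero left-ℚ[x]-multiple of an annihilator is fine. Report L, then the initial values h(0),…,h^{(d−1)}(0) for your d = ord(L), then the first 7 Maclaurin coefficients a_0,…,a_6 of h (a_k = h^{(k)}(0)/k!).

f: a_k = 4, 4, 2, 2/3, 1/6, 1/30, 1/180, …
h₀=f(r): pull back L_f along r ⇒ L₀.
h=∫₀ˣh₀: take L = L₀·Dx.
L = -2·Dx + (1 + 2·x + x^2)·Dx^2  (order 2).
h: a_k = 0, 4, 4, 0, -2/3, 8/15, -4/15, …
ICs: h(0) = 0, h′(0) = 4.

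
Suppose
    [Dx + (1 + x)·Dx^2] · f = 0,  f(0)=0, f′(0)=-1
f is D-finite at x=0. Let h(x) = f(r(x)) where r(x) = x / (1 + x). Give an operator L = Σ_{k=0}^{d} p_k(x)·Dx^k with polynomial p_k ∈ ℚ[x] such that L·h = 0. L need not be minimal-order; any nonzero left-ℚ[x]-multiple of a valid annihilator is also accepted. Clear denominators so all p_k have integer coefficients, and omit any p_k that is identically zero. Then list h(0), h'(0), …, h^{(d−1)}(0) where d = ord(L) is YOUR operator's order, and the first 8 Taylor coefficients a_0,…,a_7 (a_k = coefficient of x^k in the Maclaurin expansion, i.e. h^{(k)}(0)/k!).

f: a_k = 0, -1, 1/2, -1/3, 1/4, -1/5, 1/6, -1/7, …
Substitute x→r, Dx→(1/r')Dx; clear ⇒ L₀.
L = (3 + 4·x)·Dx + (1 + 3·x + 2·x^2)·Dx^2  (order 2).
h: a_k = 0, -1, 3/2, -7/3, 15/4, -31/5, 21/2, -127/7, …
ICs: h(0) = 0, h′(0) = -1.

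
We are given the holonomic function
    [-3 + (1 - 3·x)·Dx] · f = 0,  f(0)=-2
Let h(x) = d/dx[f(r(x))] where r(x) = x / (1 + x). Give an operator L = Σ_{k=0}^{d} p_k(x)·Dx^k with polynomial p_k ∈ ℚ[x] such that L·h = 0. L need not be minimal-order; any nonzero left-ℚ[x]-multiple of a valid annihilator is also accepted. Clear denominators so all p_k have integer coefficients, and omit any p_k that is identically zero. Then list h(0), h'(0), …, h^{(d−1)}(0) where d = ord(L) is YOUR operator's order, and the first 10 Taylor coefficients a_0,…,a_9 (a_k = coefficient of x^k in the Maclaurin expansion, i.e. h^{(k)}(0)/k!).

L = 4 + (-1 + 2·x)·Dx  (order 1).
h: a_k = -6, -24, -72, -192, -480, -1152, -2688, -6144, -13824, -30720, …
ICs: h(0) = -6.

f: a_k = -2, -6, -18, -54, -162, -486, -1458, -4374, -13122, -39366, …
f∘r: x↦r, Dx↦Dx/r' in L_f ⇒ L₀.
Differentiate: ansatz ord ≤ ord L₀ ⇒ L.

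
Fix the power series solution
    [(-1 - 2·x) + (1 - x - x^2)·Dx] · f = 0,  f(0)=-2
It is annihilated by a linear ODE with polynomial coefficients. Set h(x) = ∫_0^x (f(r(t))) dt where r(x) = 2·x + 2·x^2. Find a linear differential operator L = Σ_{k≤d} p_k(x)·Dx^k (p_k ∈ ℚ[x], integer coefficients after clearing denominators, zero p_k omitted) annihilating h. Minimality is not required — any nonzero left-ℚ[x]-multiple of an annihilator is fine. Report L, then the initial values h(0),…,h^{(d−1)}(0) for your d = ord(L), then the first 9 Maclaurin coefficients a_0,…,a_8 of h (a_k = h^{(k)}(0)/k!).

f: a_k = -2, -2, -4, -6, -10, -16, -26, -42, -68, …
L₀ from L_f via x↦r, Dx↦r'^{-1}Dx.
h=∫₀ˣh₀: take L = L₀·Dx.
L = (2 + 12·x + 24·x^2 + 16·x^3)·Dx + (-1 + 2·x + 6·x^2 + 8·x^3 + 4·x^4)·Dx^2  (order 2).
h: a_k = 0, -2, -2, -20/3, -20, -64, -216, -5232/7, -2640, …
ICs: h(0) = 0, h′(0) = -2.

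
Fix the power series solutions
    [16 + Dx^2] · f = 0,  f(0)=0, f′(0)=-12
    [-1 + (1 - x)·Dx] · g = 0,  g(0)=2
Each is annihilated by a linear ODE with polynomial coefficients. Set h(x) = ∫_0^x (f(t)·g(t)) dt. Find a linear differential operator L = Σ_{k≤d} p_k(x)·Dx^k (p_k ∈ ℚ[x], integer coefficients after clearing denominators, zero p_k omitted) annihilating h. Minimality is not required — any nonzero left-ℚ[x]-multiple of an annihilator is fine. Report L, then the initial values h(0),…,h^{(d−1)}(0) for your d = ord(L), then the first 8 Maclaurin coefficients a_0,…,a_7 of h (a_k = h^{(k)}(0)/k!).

L = (-16 + 16·x)·Dx + 2·Dx^2 + (-1 + x)·Dx^3  (order 3).
h: a_k = 0, 0, -12, -8, 10, 8, -28/15, -8/5, …
ICs: h(0) = 0, h′(0) = 0, h′′(0) = -24.

f: a_k = 0, -12, 0, 32, 0, -128/5, 0, 1024/105, …
g: a_k = 2, 2, 2, 2, 2, 2, 2, 2, …
L₀ := L_f ⊗_s L_g (sym. prod.), ord ≤ 2.
h=∫h₀ ⇒ L = L₀·Dx.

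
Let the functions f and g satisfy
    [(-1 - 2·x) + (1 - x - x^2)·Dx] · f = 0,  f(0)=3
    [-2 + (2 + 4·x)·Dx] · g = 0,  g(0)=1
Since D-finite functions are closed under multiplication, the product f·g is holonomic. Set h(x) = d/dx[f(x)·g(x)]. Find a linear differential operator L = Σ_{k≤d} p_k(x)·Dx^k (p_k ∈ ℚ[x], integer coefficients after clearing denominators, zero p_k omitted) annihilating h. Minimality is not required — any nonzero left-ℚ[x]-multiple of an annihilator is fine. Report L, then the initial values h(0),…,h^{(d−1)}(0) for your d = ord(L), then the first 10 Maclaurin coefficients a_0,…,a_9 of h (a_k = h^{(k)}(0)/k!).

L = (5 + 30·x + 45·x^2 + 30·x^3 + 15·x^4) + (-2 - 5·x + 10·x^3 + 15·x^4 + 6·x^5)·Dx  (order 1).
h: a_k = 6, 15, 45, 165/2, 765/4, 2637/8, 5565/8, 18465/16, 149985/64, 481485/128, …
ICs: h(0) = 6.

f: a_k = 3, 3, 6, 9, 15, 24, 39, 63, 102, 165, …
g: a_k = 1, 1, -1/2, 1/2, -5/8, 7/8, -21/16, 33/16, -429/128, 715/128, …
Sym-product of L_f,L_g gives L₀ (≤ ord 1).
Derive L from L₀ (diff closure).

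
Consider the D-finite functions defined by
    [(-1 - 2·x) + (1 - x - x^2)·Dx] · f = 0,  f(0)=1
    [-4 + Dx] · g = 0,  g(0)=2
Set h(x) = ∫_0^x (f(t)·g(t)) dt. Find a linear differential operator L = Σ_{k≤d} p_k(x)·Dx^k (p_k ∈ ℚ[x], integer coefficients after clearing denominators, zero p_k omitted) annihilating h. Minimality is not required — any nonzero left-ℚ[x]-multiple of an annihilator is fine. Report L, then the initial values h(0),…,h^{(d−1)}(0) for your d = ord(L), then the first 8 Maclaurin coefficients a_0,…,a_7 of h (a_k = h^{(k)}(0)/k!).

L = (5 - 2·x - 4·x^2)·Dx + (-1 + x + x^2)·Dx^2  (order 2).
h: a_k = 0, 2, 5, 28/3, 89/6, 326/15, 1388/45, 2746/63, …
ICs: h(0) = 0, h′(0) = 2.

f: a_k = 1, 1, 2, 3, 5, 8, 13, 21, …
g: a_k = 2, 8, 16, 64/3, 64/3, 256/15, 512/45, 2048/315, …
h₀=f·g: eliminate ⇒ L₀, order ≤ 1·1.
∫: right-multiply L₀ by Dx.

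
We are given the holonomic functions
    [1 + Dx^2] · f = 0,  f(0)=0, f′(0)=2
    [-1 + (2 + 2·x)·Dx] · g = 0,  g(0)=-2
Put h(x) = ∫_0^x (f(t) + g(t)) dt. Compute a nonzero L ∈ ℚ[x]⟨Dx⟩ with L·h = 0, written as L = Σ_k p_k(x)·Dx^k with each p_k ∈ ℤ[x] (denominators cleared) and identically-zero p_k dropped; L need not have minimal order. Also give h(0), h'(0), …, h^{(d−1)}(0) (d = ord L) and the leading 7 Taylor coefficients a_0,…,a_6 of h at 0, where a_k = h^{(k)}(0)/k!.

L = (-7 - 8·x - 4·x^2)·Dx + (6 + 22·x + 24·x^2 + 8·x^3)·Dx^2 + (-7 - 8·x - 4·x^2)·Dx^3 + (6 + 22·x + 24·x^2 + 8·x^3)·Dx^4  (order 4).
h: a_k = 0, -2, 1/2, 1/12, -11/96, 1/64, -73/11520, …
ICs: h(0) = 0, h′(0) = -2, h′′(0) = 1, h′′′(0) = 1/2.

f: a_k = 0, 2, 0, -1/3, 0, 1/60, 0, …
g: a_k = -2, -1, 1/4, -1/8, 5/64, -7/128, 21/512, …
Sum ⇒ L₀ = lclm(L_f,L_g) in ℚ(x)⟨Dx⟩.
h=∫₀ˣh₀: take L = L₀·Dx.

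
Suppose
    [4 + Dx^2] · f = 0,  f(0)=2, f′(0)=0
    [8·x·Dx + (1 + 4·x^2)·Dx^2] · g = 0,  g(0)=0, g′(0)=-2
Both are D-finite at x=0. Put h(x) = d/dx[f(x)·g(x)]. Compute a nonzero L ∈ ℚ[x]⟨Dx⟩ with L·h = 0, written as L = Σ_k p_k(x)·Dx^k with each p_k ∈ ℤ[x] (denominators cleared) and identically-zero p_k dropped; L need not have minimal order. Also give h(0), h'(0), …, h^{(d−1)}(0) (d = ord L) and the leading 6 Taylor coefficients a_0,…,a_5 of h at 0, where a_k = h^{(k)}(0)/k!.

L = (880 + 9408·x^2 + 59008·x^4 + 49152·x^6 + 24576·x^8 + 16384·x^10 + 32768·x^12) + (544·x + 9088·x^3 + 35840·x^5 + 40960·x^7 + 40960·x^9 + 32768·x^11)·Dx + (240 + 2720·x^2 + 17088·x^4 + 18944·x^6 + 16384·x^8 + 16384·x^10 + 16384·x^12)·Dx^2 + (136·x + 2272·x^3 + 8960·x^5 + 10240·x^7 + 10240·x^9 + 8192·x^11)·Dx^3 + (5 + 92·x^2 + 584·x^4 + 1664·x^6 + 2560·x^8 + 3072·x^10 + 2048·x^12)·Dx^4  (order 4).
h: a_k = -4, 0, 40, 0, -392/3, 0, …
ICs: h(0) = -4, h′(0) = 0, h′′(0) = 80, h′′′(0) = 0.

f: a_k = 2, 0, -4, 0, 4/3, 0, …
g: a_k = 0, -2, 0, 8/3, 0, -32/5, …
h₀=f·g: eliminate ⇒ L₀, order ≤ 2·2.
h₀' ⇒ L via d/dx closure of L₀.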